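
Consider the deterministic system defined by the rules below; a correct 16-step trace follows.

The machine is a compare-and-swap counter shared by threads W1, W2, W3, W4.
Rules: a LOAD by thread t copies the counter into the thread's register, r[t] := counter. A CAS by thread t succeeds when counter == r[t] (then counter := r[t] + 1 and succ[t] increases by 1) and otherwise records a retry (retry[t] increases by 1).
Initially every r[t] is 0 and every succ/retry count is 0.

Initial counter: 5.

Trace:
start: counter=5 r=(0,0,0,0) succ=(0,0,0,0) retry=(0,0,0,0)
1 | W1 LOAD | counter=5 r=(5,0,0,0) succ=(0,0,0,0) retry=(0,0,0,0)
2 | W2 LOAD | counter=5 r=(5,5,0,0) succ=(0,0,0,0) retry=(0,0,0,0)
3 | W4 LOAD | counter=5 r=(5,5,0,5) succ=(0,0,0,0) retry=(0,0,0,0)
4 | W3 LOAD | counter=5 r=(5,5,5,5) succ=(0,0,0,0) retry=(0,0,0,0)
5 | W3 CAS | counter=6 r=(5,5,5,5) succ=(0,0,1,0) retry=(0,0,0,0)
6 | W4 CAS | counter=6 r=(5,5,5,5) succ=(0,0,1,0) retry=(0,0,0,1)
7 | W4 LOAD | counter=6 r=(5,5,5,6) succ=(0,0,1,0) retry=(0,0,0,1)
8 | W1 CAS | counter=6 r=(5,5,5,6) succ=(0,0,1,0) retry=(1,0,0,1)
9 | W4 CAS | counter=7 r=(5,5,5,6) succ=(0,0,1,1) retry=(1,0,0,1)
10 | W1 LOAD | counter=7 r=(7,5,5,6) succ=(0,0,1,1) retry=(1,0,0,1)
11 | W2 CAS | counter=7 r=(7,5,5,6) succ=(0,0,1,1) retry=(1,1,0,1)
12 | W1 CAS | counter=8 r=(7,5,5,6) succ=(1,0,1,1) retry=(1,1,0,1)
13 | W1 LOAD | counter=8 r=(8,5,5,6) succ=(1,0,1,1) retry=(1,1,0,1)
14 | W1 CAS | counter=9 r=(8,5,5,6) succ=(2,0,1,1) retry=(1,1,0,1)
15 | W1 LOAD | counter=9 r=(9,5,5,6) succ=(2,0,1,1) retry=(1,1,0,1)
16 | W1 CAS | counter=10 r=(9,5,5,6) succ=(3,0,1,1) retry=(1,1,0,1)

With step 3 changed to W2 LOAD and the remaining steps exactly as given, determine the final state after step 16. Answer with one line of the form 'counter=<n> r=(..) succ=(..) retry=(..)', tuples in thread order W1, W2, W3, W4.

counter=10 r=(9,5,5,6) succ=(3,0,1,1) retry=(1,1,0,1)

(re-executing from step 3 with the substitution; state before step 3: counter=5 r=(5,5,0,0) succ=(0,0,0,0) retry=(0,0,0,0))
3 | W2 LOAD | counter=5 r=(5,5,0,0) succ=(0,0,0,0) retry=(0,0,0,0)
4 | W3 LOAD | counter=5 r=(5,5,5,0) succ=(0,0,0,0) retry=(0,0,0,0)
5 | W3 CAS | counter=6 r=(5,5,5,0) succ=(0,0,1,0) retry=(0,0,0,0)
6 | W4 CAS | counter=6 r=(5,5,5,0) succ=(0,0,1,0) retry=(0,0,0,1)
7 | W4 LOAD | counter=6 r=(5,5,5,6) succ=(0,0,1,0) retry=(0,0,0,1)
8 | W1 CAS | counter=6 r=(5,5,5,6) succ=(0,0,1,0) retry=(1,0,0,1)
9 | W4 CAS | counter=7 r=(5,5,5,6) succ=(0,0,1,1) retry=(1,0,0,1)
10 | W1 LOAD | counter=7 r=(7,5,5,6) succ=(0,0,1,1) retry=(1,0,0,1)
11 | W2 CAS | counter=7 r=(7,5,5,6) succ=(0,0,1,1) retry=(1,1,0,1)
12 | W1 CAS | counter=8 r=(7,5,5,6) succ=(1,0,1,1) retry=(1,1,0,1)
13 | W1 LOAD | counter=8 r=(8,5,5,6) succ=(1,0,1,1) retry=(1,1,0,1)
14 | W1 CAS | counter=9 r=(8,5,5,6) succ=(2,0,1,1) retry=(1,1,0,1)
15 | W1 LOAD | counter=9 r=(9,5,5,6) succ=(2,0,1,1) retry=(1,1,0,1)
16 | W1 CAS | counter=10 r=(9,5,5,6) succ=(3,0,1,1) retry=(1,1,0,1)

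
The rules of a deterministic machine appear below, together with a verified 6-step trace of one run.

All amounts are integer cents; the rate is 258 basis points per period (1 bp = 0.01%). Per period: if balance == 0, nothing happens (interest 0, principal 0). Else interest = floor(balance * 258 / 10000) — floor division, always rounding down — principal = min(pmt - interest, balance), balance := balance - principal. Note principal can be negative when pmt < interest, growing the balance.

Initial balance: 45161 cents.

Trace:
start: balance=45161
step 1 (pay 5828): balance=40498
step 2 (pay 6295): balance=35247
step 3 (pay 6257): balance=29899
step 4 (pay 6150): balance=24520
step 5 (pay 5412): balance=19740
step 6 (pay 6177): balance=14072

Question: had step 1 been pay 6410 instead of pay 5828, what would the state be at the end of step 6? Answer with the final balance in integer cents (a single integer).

(re-executing from step 1 with the substitution; state before step 1: balance=45161)
step 1 (pay 6410): balance=39916
step 2 (pay 6295): balance=34650
step 3 (pay 6257): balance=29286
step 4 (pay 6150): balance=23891
step 5 (pay 5412): balance=19095
step 6 (pay 6177): balance=13410

13410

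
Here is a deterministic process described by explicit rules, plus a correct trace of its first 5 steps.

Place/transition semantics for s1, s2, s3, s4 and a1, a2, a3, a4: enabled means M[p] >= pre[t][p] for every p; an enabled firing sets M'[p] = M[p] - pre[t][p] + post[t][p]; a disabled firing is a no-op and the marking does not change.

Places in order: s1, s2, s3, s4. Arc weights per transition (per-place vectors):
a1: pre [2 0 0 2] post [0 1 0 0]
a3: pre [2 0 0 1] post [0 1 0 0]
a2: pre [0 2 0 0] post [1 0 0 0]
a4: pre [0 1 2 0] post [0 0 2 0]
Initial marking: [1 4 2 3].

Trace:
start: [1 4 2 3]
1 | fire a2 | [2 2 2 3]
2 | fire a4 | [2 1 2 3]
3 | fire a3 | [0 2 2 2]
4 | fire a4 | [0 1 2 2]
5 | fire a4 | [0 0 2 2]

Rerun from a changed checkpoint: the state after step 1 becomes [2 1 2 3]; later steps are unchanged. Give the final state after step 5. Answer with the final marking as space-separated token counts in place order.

0 0 2 2

state after step 1 := [2 1 2 3]
2 | fire a4 | [2 0 2 3]
3 | fire a3 | [0 1 2 2]
4 | fire a4 | [0 0 2 2]
5 | fire a4 | [0 0 2 2]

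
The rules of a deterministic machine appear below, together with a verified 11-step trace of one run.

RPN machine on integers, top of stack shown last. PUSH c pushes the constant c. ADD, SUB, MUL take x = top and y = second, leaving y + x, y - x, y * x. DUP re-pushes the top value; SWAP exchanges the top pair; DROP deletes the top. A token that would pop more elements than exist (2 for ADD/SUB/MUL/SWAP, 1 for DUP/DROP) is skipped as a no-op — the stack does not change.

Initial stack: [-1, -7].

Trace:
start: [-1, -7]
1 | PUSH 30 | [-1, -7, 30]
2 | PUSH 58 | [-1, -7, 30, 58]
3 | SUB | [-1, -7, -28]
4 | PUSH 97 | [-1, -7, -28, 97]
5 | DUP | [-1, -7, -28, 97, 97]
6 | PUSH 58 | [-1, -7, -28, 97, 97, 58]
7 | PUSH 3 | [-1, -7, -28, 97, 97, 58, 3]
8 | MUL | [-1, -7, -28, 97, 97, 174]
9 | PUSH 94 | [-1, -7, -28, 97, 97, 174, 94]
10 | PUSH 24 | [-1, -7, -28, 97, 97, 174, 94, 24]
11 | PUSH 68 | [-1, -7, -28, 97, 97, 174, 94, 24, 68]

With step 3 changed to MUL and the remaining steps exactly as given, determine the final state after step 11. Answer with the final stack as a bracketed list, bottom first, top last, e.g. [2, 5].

(re-executing from step 3 with the substitution; state before step 3: [-1, -7, 30, 58])
3 | MUL | [-1, -7, 1740]
4 | PUSH 97 | [-1, -7, 1740, 97]
5 | DUP | [-1, -7, 1740, 97, 97]
6 | PUSH 58 | [-1, -7, 1740, 97, 97, 58]
7 | PUSH 3 | [-1, -7, 1740, 97, 97, 58, 3]
8 | MUL | [-1, -7, 1740, 97, 97, 174]
9 | PUSH 94 | [-1, -7, 1740, 97, 97, 174, 94]
10 | PUSH 24 | [-1, -7, 1740, 97, 97, 174, 94, 24]
11 | PUSH 68 | [-1, -7, 1740, 97, 97, 174, 94, 24, 68]

[-1, -7, 1740, 97, 97, 174, 94, 24, 68]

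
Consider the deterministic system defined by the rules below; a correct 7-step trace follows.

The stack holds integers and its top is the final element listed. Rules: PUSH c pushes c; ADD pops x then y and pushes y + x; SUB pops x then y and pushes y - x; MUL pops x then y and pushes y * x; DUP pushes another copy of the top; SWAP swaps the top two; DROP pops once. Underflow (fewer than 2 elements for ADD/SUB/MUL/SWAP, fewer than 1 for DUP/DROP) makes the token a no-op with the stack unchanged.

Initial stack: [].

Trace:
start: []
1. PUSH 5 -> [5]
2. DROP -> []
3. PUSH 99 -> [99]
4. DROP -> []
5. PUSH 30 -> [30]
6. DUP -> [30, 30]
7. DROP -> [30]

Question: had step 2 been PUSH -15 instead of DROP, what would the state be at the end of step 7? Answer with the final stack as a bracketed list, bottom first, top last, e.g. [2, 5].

[5, -15, 30]

(re-executing from step 2 with the substitution; state before step 2: [5])
2. PUSH -15 -> [5, -15]
3. PUSH 99 -> [5, -15, 99]
4. DROP -> [5, -15]
5. PUSH 30 -> [5, -15, 30]
6. DUP -> [5, -15, 30, 30]
7. DROP -> [5, -15, 30]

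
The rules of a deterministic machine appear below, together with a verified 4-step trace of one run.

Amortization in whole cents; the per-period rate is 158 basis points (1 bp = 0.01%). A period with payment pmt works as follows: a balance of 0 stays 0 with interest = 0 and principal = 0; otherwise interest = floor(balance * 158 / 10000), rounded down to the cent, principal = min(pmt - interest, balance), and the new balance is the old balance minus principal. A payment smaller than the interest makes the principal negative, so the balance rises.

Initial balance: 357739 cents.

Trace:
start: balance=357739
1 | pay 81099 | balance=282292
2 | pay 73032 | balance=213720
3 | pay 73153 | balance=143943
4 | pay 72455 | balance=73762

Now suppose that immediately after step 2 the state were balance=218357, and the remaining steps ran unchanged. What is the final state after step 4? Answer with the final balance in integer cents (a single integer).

78547

state after step 2 := balance=218357
3 | pay 73153 | balance=148654
4 | pay 72455 | balance=78547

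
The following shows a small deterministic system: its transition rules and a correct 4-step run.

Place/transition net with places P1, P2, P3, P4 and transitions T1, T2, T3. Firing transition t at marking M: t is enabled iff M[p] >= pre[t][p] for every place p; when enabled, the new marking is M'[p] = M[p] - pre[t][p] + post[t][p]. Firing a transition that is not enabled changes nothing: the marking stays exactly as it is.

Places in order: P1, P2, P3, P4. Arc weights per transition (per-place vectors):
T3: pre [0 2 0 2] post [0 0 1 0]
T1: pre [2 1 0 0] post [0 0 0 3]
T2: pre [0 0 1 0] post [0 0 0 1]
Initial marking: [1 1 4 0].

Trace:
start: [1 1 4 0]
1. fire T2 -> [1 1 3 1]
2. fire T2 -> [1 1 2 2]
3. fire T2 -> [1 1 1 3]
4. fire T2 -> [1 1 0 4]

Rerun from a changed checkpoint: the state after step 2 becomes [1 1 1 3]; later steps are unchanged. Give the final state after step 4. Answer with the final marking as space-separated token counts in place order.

state after step 2 := [1 1 1 3]
3. fire T2 -> [1 1 0 4]
4. fire T2 -> [1 1 0 4]

1 1 0 4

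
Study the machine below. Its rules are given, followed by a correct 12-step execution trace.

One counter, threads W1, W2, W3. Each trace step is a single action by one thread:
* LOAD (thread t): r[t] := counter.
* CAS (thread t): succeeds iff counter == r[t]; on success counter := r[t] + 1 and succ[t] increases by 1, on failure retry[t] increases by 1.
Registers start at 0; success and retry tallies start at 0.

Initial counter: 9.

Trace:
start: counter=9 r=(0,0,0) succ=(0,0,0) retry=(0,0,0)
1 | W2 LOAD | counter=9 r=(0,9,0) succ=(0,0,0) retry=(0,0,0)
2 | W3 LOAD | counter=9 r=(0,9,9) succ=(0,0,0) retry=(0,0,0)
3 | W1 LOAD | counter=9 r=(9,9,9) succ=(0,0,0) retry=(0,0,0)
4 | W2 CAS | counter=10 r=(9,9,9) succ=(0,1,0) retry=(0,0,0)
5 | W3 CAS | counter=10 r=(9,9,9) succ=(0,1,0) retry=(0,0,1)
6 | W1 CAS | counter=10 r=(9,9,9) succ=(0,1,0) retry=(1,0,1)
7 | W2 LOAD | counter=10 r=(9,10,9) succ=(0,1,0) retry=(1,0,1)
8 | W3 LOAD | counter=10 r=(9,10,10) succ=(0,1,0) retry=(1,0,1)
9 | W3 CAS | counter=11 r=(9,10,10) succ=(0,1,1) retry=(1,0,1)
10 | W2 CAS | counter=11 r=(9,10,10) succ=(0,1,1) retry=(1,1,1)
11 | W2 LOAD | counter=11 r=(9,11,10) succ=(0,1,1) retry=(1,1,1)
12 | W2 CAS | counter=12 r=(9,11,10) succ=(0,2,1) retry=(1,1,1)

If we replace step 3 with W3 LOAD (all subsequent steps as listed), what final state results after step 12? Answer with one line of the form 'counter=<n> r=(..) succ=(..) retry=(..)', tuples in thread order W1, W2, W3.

(re-executing from step 3 with the substitution; state before step 3: counter=9 r=(0,9,9) succ=(0,0,0) retry=(0,0,0))
3 | W3 LOAD | counter=9 r=(0,9,9) succ=(0,0,0) retry=(0,0,0)
4 | W2 CAS | counter=10 r=(0,9,9) succ=(0,1,0) retry=(0,0,0)
5 | W3 CAS | counter=10 r=(0,9,9) succ=(0,1,0) retry=(0,0,1)
6 | W1 CAS | counter=10 r=(0,9,9) succ=(0,1,0) retry=(1,0,1)
7 | W2 LOAD | counter=10 r=(0,10,9) succ=(0,1,0) retry=(1,0,1)
8 | W3 LOAD | counter=10 r=(0,10,10) succ=(0,1,0) retry=(1,0,1)
9 | W3 CAS | counter=11 r=(0,10,10) succ=(0,1,1) retry=(1,0,1)
10 | W2 CAS | counter=11 r=(0,10,10) succ=(0,1,1) retry=(1,1,1)
11 | W2 LOAD | counter=11 r=(0,11,10) succ=(0,1,1) retry=(1,1,1)
12 | W2 CAS | counter=12 r=(0,11,10) succ=(0,2,1) retry=(1,1,1)

counter=12 r=(0,11,10) succ=(0,2,1) retry=(1,1,1)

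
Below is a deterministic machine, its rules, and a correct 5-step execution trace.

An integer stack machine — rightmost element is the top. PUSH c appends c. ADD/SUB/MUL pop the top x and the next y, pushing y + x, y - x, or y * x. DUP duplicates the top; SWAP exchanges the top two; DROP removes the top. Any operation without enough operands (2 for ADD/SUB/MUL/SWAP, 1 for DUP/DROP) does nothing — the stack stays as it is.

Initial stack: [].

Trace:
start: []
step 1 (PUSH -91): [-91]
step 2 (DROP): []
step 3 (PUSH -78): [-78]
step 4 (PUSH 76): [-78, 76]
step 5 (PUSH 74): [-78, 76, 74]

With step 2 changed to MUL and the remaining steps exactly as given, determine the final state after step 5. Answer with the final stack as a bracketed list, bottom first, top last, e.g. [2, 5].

(re-executing from step 2 with the substitution; state before step 2: [-91])
step 2 (MUL): [-91]
step 3 (PUSH -78): [-91, -78]
step 4 (PUSH 76): [-91, -78, 76]
step 5 (PUSH 74): [-91, -78, 76, 74]

[-91, -78, 76, 74]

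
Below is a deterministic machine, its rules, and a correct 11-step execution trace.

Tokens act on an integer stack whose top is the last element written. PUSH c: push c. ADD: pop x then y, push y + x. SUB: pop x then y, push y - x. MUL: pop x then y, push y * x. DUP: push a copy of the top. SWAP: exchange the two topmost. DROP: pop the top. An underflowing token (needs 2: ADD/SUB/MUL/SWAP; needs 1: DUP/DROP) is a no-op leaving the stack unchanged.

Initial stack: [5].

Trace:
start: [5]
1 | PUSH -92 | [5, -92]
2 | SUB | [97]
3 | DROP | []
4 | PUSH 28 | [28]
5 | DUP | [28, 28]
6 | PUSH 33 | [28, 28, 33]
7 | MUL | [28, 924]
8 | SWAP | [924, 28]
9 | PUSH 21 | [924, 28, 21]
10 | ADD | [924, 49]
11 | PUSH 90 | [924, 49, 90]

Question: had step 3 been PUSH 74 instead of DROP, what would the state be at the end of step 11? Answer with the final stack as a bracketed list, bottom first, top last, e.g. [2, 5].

(re-executing from step 3 with the substitution; state before step 3: [97])
3 | PUSH 74 | [97, 74]
4 | PUSH 28 | [97, 74, 28]
5 | DUP | [97, 74, 28, 28]
6 | PUSH 33 | [97, 74, 28, 28, 33]
7 | MUL | [97, 74, 28, 924]
8 | SWAP | [97, 74, 924, 28]
9 | PUSH 21 | [97, 74, 924, 28, 21]
10 | ADD | [97, 74, 924, 49]
11 | PUSH 90 | [97, 74, 924, 49, 90]

[97, 74, 924, 49, 90]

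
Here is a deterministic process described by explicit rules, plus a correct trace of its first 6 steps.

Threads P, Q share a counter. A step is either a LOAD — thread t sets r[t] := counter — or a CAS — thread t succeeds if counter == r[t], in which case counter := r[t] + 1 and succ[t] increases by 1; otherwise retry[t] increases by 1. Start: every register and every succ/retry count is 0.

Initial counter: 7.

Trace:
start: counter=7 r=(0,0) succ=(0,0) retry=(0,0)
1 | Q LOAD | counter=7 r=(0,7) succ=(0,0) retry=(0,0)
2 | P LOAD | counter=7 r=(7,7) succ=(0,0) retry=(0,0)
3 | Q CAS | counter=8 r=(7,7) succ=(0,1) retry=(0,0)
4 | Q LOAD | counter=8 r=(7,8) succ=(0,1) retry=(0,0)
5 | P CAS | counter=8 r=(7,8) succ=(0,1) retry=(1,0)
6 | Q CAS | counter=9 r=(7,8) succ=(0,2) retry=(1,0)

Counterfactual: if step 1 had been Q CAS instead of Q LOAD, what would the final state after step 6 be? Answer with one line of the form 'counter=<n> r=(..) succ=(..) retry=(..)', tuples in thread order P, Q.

counter=8 r=(7,7) succ=(1,0) retry=(0,3)

(re-executing from step 1 with the substitution; state before step 1: counter=7 r=(0,0) succ=(0,0) retry=(0,0))
1 | Q CAS | counter=7 r=(0,0) succ=(0,0) retry=(0,1)
2 | P LOAD | counter=7 r=(7,0) succ=(0,0) retry=(0,1)
3 | Q CAS | counter=7 r=(7,0) succ=(0,0) retry=(0,2)
4 | Q LOAD | counter=7 r=(7,7) succ=(0,0) retry=(0,2)
5 | P CAS | counter=8 r=(7,7) succ=(1,0) retry=(0,2)
6 | Q CAS | counter=8 r=(7,7) succ=(1,0) retry=(0,3)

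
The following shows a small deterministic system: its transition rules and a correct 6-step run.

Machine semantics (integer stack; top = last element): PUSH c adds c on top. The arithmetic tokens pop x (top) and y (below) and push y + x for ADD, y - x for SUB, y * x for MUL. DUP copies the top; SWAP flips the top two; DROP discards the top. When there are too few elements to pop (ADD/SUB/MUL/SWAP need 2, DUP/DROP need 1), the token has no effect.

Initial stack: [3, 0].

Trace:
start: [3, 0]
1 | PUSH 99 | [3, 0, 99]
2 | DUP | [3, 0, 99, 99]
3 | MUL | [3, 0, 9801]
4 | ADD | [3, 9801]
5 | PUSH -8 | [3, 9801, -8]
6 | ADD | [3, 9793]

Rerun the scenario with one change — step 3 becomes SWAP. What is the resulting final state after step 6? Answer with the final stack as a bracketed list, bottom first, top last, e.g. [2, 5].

(re-executing from step 3 with the substitution; state before step 3: [3, 0, 99, 99])
3 | SWAP | [3, 0, 99, 99]
4 | ADD | [3, 0, 198]
5 | PUSH -8 | [3, 0, 198, -8]
6 | ADD | [3, 0, 190]

[3, 0, 190]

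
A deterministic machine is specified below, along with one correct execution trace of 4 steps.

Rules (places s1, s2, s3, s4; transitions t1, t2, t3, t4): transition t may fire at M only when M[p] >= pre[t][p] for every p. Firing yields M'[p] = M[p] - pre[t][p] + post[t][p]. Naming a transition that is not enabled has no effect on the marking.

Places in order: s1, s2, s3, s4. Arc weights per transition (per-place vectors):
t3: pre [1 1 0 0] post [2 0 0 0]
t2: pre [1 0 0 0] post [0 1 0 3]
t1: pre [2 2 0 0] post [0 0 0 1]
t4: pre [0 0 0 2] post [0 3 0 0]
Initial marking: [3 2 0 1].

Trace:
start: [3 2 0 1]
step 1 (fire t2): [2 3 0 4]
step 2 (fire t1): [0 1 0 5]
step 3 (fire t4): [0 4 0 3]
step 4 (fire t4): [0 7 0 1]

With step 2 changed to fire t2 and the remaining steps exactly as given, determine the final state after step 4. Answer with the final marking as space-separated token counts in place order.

1 10 0 3

(re-executing from step 2 with the substitution; state before step 2: [2 3 0 4])
step 2 (fire t2): [1 4 0 7]
step 3 (fire t4): [1 7 0 5]
step 4 (fire t4): [1 10 0 3]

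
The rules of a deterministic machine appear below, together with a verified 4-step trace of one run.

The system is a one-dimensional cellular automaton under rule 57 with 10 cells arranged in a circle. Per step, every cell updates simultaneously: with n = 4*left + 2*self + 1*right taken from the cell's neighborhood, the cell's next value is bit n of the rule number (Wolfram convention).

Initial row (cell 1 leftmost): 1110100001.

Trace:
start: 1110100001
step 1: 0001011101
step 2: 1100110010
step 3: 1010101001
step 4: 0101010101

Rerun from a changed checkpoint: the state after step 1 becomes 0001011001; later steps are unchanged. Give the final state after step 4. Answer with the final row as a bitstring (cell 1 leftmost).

state after step 1 := 0001011001
step 2: 1100110100
step 3: 1010101010
step 4: 0101010101

0101010101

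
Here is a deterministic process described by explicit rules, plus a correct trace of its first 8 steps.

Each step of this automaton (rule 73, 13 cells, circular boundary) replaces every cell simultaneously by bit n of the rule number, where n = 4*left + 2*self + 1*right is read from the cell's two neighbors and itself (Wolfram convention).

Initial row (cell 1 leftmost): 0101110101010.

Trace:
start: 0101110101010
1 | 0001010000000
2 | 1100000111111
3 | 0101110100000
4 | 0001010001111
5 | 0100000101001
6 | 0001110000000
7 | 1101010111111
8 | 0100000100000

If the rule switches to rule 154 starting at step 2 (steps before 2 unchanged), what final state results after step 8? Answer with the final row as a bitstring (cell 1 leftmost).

(re-executing steps 2..8 under rule 154; state before step 2: 0001010000000)
2 | 0010001000000
3 | 0101010100000
4 | 1000000010000
5 | 0100000101001
6 | 0010001000110
7 | 0101010101101
8 | 0000000001000

0000000001000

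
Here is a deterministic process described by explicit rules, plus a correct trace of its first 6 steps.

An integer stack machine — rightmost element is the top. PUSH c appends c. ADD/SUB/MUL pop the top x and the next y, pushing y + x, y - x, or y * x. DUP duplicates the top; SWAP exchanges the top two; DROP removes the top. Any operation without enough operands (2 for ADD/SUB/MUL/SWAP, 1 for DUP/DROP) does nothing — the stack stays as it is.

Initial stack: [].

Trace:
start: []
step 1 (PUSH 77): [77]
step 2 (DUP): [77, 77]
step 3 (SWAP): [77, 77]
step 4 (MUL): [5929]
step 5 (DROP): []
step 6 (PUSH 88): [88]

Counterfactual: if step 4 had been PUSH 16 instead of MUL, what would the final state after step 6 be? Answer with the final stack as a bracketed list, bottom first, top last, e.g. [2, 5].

[77, 77, 88]

(re-executing from step 4 with the substitution; state before step 4: [77, 77])
step 4 (PUSH 16): [77, 77, 16]
step 5 (DROP): [77, 77]
step 6 (PUSH 88): [77, 77, 88]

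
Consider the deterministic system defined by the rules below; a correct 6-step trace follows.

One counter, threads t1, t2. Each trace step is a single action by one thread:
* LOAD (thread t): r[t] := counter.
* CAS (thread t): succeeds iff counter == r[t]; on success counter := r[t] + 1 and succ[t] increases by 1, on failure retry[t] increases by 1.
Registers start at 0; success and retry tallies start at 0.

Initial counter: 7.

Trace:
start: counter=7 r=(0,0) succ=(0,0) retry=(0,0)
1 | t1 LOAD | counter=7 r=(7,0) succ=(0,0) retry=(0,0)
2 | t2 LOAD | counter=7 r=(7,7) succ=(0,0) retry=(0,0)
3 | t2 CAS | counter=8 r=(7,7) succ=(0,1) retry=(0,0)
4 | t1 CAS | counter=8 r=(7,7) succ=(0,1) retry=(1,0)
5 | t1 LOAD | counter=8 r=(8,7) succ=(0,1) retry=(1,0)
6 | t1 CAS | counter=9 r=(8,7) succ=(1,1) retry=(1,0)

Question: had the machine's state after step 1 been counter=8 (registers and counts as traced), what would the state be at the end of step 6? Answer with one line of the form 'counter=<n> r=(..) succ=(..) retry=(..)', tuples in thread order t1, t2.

counter=10 r=(9,8) succ=(1,1) retry=(1,0)

state after step 1 := counter=8 r=(7,0) succ=(0,0) retry=(0,0)
2 | t2 LOAD | counter=8 r=(7,8) succ=(0,0) retry=(0,0)
3 | t2 CAS | counter=9 r=(7,8) succ=(0,1) retry=(0,0)
4 | t1 CAS | counter=9 r=(7,8) succ=(0,1) retry=(1,0)
5 | t1 LOAD | counter=9 r=(9,8) succ=(0,1) retry=(1,0)
6 | t1 CAS | counter=10 r=(9,8) succ=(1,1) retry=(1,0)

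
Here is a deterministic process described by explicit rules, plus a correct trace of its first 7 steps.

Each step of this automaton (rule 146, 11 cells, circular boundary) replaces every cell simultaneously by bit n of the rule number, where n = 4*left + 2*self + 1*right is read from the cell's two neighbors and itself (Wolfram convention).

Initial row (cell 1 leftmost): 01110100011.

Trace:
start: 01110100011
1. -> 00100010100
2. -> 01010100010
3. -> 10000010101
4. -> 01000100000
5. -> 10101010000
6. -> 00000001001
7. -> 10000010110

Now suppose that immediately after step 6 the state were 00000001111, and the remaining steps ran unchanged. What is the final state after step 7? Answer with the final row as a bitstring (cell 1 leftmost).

state after step 6 := 00000001111
7. -> 10000010110

10000010110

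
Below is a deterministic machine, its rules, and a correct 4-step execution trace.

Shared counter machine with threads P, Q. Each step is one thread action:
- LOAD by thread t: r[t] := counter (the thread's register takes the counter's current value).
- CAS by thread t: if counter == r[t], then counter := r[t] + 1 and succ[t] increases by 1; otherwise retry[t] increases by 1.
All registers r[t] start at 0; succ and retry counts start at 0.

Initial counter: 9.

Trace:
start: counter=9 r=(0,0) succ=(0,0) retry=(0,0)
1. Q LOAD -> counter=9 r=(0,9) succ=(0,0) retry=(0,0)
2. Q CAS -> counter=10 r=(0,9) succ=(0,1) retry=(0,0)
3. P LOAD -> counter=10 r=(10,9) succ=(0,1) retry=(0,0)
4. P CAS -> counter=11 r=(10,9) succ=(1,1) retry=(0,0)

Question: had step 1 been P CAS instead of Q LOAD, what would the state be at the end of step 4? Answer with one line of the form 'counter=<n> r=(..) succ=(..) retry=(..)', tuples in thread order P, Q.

(re-executing from step 1 with the substitution; state before step 1: counter=9 r=(0,0) succ=(0,0) retry=(0,0))
1. P CAS -> counter=9 r=(0,0) succ=(0,0) retry=(1,0)
2. Q CAS -> counter=9 r=(0,0) succ=(0,0) retry=(1,1)
3. P LOAD -> counter=9 r=(9,0) succ=(0,0) retry=(1,1)
4. P CAS -> counter=10 r=(9,0) succ=(1,0) retry=(1,1)

counter=10 r=(9,0) succ=(1,0) retry=(1,1)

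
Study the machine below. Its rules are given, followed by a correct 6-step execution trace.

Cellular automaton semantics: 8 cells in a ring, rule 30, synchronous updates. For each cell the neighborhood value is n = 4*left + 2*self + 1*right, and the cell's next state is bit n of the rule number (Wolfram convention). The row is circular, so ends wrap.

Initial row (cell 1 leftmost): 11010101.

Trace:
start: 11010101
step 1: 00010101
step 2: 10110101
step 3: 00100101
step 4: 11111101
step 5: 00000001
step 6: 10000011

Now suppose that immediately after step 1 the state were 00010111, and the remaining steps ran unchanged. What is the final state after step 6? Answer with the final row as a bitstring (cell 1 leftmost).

11010111

state after step 1 := 00010111
step 2: 10110100
step 3: 10100111
step 4: 00111100
step 5: 01100010
step 6: 11010111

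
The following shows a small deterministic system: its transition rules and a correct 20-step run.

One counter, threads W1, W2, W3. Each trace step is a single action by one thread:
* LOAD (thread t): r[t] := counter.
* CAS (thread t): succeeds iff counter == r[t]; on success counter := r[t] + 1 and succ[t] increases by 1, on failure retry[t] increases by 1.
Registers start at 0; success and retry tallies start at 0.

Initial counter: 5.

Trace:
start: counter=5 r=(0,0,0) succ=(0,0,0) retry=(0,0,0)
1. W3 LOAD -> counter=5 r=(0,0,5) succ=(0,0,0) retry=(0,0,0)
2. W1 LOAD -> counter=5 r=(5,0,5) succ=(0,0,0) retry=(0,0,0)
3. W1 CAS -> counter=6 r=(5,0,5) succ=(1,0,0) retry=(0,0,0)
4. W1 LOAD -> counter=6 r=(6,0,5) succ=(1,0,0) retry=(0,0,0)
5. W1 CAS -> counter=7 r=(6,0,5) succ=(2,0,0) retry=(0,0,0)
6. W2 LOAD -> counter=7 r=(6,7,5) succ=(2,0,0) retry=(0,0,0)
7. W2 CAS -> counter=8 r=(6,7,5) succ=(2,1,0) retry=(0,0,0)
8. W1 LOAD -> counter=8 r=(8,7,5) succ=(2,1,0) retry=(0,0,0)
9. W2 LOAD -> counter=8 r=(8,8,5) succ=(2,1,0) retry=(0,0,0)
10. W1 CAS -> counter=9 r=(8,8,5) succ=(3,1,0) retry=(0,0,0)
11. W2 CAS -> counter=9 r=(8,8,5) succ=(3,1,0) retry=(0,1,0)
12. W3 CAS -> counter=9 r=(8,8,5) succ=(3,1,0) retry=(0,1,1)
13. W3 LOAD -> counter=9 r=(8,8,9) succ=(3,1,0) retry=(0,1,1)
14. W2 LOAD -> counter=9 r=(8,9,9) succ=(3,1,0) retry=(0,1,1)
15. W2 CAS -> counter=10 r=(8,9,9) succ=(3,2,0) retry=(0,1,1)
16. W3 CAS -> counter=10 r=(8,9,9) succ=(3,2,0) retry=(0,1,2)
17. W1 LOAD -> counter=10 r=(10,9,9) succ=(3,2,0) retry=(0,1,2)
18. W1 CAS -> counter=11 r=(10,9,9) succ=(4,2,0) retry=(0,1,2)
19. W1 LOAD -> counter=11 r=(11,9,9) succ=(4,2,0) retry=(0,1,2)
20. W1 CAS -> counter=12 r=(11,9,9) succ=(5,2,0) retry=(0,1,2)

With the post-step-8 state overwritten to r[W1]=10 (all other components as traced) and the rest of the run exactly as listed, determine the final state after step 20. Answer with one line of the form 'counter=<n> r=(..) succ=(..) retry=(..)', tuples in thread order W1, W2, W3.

counter=12 r=(11,9,9) succ=(4,3,0) retry=(1,0,2)

state after step 8 := counter=8 r=(10,7,5) succ=(2,1,0) retry=(0,0,0)
9. W2 LOAD -> counter=8 r=(10,8,5) succ=(2,1,0) retry=(0,0,0)
10. W1 CAS -> counter=8 r=(10,8,5) succ=(2,1,0) retry=(1,0,0)
11. W2 CAS -> counter=9 r=(10,8,5) succ=(2,2,0) retry=(1,0,0)
12. W3 CAS -> counter=9 r=(10,8,5) succ=(2,2,0) retry=(1,0,1)
13. W3 LOAD -> counter=9 r=(10,8,9) succ=(2,2,0) retry=(1,0,1)
14. W2 LOAD -> counter=9 r=(10,9,9) succ=(2,2,0) retry=(1,0,1)
15. W2 CAS -> counter=10 r=(10,9,9) succ=(2,3,0) retry=(1,0,1)
16. W3 CAS -> counter=10 r=(10,9,9) succ=(2,3,0) retry=(1,0,2)
17. W1 LOAD -> counter=10 r=(10,9,9) succ=(2,3,0) retry=(1,0,2)
18. W1 CAS -> counter=11 r=(10,9,9) succ=(3,3,0) retry=(1,0,2)
19. W1 LOAD -> counter=11 r=(11,9,9) succ=(3,3,0) retry=(1,0,2)
20. W1 CAS -> counter=12 r=(11,9,9) succ=(4,3,0) retry=(1,0,2)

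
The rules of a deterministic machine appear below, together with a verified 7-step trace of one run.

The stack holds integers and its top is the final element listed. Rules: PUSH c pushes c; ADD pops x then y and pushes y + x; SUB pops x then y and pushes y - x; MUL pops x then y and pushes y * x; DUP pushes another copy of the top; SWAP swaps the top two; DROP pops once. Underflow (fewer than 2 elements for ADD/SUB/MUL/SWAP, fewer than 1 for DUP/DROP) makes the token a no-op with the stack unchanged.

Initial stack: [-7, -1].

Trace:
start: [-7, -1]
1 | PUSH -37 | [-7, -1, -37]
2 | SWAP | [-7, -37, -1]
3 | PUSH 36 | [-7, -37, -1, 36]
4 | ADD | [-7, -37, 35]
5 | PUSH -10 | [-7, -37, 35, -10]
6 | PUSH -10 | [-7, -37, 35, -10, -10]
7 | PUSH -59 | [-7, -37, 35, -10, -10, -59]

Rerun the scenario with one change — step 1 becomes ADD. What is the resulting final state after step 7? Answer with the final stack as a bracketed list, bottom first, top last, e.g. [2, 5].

[28, -10, -10, -59]

(re-executing from step 1 with the substitution; state before step 1: [-7, -1])
1 | ADD | [-8]
2 | SWAP | [-8]
3 | PUSH 36 | [-8, 36]
4 | ADD | [28]
5 | PUSH -10 | [28, -10]
6 | PUSH -10 | [28, -10, -10]
7 | PUSH -59 | [28, -10, -10, -59]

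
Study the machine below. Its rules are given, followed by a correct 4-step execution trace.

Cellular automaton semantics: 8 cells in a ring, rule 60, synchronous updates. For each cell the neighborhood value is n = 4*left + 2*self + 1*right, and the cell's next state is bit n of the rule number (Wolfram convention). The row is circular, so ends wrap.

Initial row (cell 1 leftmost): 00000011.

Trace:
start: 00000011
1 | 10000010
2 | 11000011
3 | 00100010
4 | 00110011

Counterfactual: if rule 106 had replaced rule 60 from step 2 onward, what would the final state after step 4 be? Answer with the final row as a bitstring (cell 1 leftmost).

00010100

(re-executing steps 2..4 under rule 106; state before step 2: 10000010)
2 | 00000101
3 | 00001010
4 | 00010100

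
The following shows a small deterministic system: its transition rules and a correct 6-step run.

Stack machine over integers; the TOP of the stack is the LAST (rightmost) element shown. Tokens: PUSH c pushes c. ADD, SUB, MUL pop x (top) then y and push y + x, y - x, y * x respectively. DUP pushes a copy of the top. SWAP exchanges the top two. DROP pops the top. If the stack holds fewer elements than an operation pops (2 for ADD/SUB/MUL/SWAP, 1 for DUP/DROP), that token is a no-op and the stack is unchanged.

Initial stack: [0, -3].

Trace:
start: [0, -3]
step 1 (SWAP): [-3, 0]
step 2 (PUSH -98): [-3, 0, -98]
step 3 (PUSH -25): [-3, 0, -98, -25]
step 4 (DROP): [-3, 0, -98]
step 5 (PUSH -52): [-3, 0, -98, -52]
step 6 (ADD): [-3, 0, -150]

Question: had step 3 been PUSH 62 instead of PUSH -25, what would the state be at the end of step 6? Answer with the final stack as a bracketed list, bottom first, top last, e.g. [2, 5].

[-3, 0, -150]

(re-executing from step 3 with the substitution; state before step 3: [-3, 0, -98])
step 3 (PUSH 62): [-3, 0, -98, 62]
step 4 (DROP): [-3, 0, -98]
step 5 (PUSH -52): [-3, 0, -98, -52]
step 6 (ADD): [-3, 0, -150]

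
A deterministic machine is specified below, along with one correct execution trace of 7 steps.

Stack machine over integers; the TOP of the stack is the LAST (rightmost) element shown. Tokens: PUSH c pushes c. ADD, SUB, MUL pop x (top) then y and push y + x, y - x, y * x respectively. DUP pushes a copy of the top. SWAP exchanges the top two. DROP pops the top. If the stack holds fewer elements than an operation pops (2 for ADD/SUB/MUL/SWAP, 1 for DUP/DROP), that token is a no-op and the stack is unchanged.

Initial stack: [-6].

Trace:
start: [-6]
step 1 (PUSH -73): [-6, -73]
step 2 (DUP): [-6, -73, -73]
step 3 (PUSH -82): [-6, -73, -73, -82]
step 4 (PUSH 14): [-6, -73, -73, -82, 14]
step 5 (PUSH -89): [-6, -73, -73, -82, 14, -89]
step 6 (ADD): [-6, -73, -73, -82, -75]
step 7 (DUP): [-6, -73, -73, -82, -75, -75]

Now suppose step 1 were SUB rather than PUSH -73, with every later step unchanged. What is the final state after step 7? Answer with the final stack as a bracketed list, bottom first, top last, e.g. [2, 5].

(re-executing from step 1 with the substitution; state before step 1: [-6])
step 1 (SUB): [-6]
step 2 (DUP): [-6, -6]
step 3 (PUSH -82): [-6, -6, -82]
step 4 (PUSH 14): [-6, -6, -82, 14]
step 5 (PUSH -89): [-6, -6, -82, 14, -89]
step 6 (ADD): [-6, -6, -82, -75]
step 7 (DUP): [-6, -6, -82, -75, -75]

[-6, -6, -82, -75, -75]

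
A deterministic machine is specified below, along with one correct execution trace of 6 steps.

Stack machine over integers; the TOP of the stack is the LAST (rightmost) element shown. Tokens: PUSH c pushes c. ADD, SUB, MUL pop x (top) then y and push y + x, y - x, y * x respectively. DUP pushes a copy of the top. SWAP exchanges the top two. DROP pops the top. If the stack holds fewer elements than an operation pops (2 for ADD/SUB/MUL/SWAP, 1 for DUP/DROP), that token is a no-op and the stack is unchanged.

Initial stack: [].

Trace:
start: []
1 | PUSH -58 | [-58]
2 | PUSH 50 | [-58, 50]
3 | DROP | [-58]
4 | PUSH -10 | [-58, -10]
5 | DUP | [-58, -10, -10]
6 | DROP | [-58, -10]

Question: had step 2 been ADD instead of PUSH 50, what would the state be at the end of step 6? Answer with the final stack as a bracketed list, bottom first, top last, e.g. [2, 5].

[-10]

(re-executing from step 2 with the substitution; state before step 2: [-58])
2 | ADD | [-58]
3 | DROP | []
4 | PUSH -10 | [-10]
5 | DUP | [-10, -10]
6 | DROP | [-10]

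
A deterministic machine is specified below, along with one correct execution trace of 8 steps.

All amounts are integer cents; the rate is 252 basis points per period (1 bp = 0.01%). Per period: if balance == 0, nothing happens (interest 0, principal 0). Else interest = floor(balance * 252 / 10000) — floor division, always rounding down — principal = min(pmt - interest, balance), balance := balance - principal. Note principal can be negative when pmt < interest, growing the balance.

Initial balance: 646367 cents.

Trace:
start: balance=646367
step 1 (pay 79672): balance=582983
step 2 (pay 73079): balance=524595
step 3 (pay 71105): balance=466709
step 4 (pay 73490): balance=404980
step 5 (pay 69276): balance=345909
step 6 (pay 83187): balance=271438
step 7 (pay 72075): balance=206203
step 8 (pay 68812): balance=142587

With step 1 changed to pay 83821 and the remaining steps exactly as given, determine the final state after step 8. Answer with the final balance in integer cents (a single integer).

(re-executing from step 1 with the substitution; state before step 1: balance=646367)
step 1 (pay 83821): balance=578834
step 2 (pay 73079): balance=520341
step 3 (pay 71105): balance=462348
step 4 (pay 73490): balance=400509
step 5 (pay 69276): balance=341325
step 6 (pay 83187): balance=266739
step 7 (pay 72075): balance=201385
step 8 (pay 68812): balance=137647

137647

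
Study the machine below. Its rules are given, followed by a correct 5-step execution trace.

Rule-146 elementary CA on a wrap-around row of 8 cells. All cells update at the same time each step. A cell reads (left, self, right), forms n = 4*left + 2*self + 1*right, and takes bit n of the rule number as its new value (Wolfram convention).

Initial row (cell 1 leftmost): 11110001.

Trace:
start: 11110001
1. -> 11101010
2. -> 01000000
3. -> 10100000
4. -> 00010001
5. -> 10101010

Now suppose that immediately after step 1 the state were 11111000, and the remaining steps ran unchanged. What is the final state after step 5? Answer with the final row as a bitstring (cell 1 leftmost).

10001000

state after step 1 := 11111000
2. -> 01110101
3. -> 00100000
4. -> 01010000
5. -> 10001000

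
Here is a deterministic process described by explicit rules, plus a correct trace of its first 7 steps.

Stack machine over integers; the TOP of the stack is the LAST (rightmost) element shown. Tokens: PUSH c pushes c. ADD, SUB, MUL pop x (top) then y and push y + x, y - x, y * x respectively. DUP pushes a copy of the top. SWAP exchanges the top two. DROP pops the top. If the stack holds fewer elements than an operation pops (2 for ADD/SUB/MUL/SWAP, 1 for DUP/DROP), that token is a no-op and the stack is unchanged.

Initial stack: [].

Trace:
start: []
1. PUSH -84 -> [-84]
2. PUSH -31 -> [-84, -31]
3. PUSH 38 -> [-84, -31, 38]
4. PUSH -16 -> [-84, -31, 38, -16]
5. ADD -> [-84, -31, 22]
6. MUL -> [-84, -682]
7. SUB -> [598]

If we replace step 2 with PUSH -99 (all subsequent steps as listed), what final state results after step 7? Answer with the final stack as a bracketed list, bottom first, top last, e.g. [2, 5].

(re-executing from step 2 with the substitution; state before step 2: [-84])
2. PUSH -99 -> [-84, -99]
3. PUSH 38 -> [-84, -99, 38]
4. PUSH -16 -> [-84, -99, 38, -16]
5. ADD -> [-84, -99, 22]
6. MUL -> [-84, -2178]
7. SUB -> [2094]

[2094]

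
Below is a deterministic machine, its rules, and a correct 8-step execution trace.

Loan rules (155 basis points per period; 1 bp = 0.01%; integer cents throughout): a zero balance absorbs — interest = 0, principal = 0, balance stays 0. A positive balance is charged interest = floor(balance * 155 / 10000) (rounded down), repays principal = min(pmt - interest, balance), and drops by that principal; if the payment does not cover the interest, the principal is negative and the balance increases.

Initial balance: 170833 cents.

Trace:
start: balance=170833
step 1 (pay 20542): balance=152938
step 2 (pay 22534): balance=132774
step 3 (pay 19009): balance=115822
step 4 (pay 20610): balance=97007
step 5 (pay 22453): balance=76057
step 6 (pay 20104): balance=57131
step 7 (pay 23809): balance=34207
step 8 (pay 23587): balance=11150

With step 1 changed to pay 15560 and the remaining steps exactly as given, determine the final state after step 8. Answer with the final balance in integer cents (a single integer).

(re-executing from step 1 with the substitution; state before step 1: balance=170833)
step 1 (pay 15560): balance=157920
step 2 (pay 22534): balance=137833
step 3 (pay 19009): balance=120960
step 4 (pay 20610): balance=102224
step 5 (pay 22453): balance=81355
step 6 (pay 20104): balance=62512
step 7 (pay 23809): balance=39671
step 8 (pay 23587): balance=16698

16698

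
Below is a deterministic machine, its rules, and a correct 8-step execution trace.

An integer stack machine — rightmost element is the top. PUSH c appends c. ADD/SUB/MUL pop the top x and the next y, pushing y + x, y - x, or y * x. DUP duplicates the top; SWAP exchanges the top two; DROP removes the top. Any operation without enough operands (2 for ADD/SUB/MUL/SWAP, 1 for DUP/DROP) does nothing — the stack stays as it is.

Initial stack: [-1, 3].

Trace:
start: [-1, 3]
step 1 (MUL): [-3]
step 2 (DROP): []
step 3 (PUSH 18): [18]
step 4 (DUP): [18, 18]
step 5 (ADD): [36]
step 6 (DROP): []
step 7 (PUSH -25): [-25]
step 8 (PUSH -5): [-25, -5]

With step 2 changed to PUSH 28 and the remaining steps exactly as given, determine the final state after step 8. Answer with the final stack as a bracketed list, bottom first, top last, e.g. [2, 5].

(re-executing from step 2 with the substitution; state before step 2: [-3])
step 2 (PUSH 28): [-3, 28]
step 3 (PUSH 18): [-3, 28, 18]
step 4 (DUP): [-3, 28, 18, 18]
step 5 (ADD): [-3, 28, 36]
step 6 (DROP): [-3, 28]
step 7 (PUSH -25): [-3, 28, -25]
step 8 (PUSH -5): [-3, 28, -25, -5]

[-3, 28, -25, -5]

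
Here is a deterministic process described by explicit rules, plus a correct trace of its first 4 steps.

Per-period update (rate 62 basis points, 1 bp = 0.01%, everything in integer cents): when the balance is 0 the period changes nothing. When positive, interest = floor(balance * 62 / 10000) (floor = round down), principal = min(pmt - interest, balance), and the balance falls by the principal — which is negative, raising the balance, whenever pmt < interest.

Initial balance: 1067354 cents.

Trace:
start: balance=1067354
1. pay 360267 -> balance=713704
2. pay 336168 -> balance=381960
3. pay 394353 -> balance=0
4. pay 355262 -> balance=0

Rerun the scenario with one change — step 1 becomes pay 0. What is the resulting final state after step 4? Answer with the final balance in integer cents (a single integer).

(re-executing from step 1 with the substitution; state before step 1: balance=1067354)
1. pay 0 -> balance=1073971
2. pay 336168 -> balance=744461
3. pay 394353 -> balance=354723
4. pay 355262 -> balance=1660

1660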